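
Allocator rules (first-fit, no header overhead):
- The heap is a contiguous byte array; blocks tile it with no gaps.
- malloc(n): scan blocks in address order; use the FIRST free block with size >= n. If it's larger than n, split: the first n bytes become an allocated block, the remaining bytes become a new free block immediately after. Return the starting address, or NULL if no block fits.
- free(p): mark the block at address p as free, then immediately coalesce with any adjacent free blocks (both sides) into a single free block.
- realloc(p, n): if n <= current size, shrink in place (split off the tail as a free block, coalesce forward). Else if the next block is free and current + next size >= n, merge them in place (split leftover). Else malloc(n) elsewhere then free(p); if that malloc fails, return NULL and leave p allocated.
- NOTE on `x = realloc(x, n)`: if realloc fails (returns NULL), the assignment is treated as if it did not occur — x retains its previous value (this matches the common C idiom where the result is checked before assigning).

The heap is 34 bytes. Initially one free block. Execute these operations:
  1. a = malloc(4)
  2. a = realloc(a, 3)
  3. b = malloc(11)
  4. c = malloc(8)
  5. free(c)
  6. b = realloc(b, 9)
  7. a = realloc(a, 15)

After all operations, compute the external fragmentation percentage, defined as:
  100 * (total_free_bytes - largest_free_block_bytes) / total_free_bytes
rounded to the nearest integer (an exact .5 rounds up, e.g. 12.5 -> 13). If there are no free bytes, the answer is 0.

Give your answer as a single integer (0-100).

Op 1: a = malloc(4) -> a = 0; heap: [0-3 ALLOC][4-33 FREE]
Op 2: a = realloc(a, 3) -> a = 0; heap: [0-2 ALLOC][3-33 FREE]
Op 3: b = malloc(11) -> b = 3; heap: [0-2 ALLOC][3-13 ALLOC][14-33 FREE]
Op 4: c = malloc(8) -> c = 14; heap: [0-2 ALLOC][3-13 ALLOC][14-21 ALLOC][22-33 FREE]
Op 5: free(c) -> (freed c); heap: [0-2 ALLOC][3-13 ALLOC][14-33 FREE]
Op 6: b = realloc(b, 9) -> b = 3; heap: [0-2 ALLOC][3-11 ALLOC][12-33 FREE]
Op 7: a = realloc(a, 15) -> a = 12; heap: [0-2 FREE][3-11 ALLOC][12-26 ALLOC][27-33 FREE]
Free blocks: [3 7] total_free=10 largest=7 -> 100*(10-7)/10 = 300/10 = 30

Answer: 30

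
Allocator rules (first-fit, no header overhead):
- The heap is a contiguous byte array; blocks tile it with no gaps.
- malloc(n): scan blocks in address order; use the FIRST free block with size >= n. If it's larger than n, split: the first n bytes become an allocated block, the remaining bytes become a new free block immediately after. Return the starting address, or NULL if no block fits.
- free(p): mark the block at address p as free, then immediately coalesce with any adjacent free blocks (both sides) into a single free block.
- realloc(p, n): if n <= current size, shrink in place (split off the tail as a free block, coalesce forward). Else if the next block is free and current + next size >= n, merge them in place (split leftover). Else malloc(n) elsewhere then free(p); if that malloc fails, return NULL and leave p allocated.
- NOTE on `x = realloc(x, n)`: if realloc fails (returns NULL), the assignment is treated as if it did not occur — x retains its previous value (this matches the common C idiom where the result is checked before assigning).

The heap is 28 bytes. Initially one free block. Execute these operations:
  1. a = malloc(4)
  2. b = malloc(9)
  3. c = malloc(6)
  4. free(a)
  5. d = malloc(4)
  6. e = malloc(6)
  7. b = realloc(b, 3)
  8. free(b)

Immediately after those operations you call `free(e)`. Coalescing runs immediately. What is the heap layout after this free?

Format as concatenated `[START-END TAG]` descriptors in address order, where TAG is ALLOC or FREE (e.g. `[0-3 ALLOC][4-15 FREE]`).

Op 1: a = malloc(4) -> a = 0; heap: [0-3 ALLOC][4-27 FREE]
Op 2: b = malloc(9) -> b = 4; heap: [0-3 ALLOC][4-12 ALLOC][13-27 FREE]
Op 3: c = malloc(6) -> c = 13; heap: [0-3 ALLOC][4-12 ALLOC][13-18 ALLOC][19-27 FREE]
Op 4: free(a) -> (freed a); heap: [0-3 FREE][4-12 ALLOC][13-18 ALLOC][19-27 FREE]
Op 5: d = malloc(4) -> d = 0; heap: [0-3 ALLOC][4-12 ALLOC][13-18 ALLOC][19-27 FREE]
Op 6: e = malloc(6) -> e = 19; heap: [0-3 ALLOC][4-12 ALLOC][13-18 ALLOC][19-24 ALLOC][25-27 FREE]
Op 7: b = realloc(b, 3) -> b = 4; heap: [0-3 ALLOC][4-6 ALLOC][7-12 FREE][13-18 ALLOC][19-24 ALLOC][25-27 FREE]
Op 8: free(b) -> (freed b); heap: [0-3 ALLOC][4-12 FREE][13-18 ALLOC][19-24 ALLOC][25-27 FREE]
free(e): e = 19 -> block [19-24 ALLOC]; mark free, coalesce with adjacent free neighbors -> [0-3 ALLOC][4-12 FREE][13-18 ALLOC][19-27 FREE]

Answer: [0-3 ALLOC][4-12 FREE][13-18 ALLOC][19-27 FREE]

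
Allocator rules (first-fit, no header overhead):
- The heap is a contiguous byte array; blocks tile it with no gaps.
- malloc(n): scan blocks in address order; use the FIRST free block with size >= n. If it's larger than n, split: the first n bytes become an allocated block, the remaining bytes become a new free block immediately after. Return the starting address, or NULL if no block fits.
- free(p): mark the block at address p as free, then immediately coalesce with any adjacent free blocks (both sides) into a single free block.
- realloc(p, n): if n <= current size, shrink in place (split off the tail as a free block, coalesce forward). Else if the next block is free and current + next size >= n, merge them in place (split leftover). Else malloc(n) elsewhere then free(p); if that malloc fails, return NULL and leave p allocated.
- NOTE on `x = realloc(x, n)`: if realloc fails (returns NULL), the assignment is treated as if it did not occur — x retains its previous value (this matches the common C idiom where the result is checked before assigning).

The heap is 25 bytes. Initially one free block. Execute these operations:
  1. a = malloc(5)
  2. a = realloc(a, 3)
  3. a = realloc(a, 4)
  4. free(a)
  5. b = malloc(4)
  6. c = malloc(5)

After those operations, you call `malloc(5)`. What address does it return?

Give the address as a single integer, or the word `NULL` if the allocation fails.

Op 1: a = malloc(5) -> a = 0; heap: [0-4 ALLOC][5-24 FREE]
Op 2: a = realloc(a, 3) -> a = 0; heap: [0-2 ALLOC][3-24 FREE]
Op 3: a = realloc(a, 4) -> a = 0; heap: [0-3 ALLOC][4-24 FREE]
Op 4: free(a) -> (freed a); heap: [0-24 FREE]
Op 5: b = malloc(4) -> b = 0; heap: [0-3 ALLOC][4-24 FREE]
Op 6: c = malloc(5) -> c = 4; heap: [0-3 ALLOC][4-8 ALLOC][9-24 FREE]
malloc(5): first-fit scan over [0-3 ALLOC][4-8 ALLOC][9-24 FREE] -> 9

Answer: 9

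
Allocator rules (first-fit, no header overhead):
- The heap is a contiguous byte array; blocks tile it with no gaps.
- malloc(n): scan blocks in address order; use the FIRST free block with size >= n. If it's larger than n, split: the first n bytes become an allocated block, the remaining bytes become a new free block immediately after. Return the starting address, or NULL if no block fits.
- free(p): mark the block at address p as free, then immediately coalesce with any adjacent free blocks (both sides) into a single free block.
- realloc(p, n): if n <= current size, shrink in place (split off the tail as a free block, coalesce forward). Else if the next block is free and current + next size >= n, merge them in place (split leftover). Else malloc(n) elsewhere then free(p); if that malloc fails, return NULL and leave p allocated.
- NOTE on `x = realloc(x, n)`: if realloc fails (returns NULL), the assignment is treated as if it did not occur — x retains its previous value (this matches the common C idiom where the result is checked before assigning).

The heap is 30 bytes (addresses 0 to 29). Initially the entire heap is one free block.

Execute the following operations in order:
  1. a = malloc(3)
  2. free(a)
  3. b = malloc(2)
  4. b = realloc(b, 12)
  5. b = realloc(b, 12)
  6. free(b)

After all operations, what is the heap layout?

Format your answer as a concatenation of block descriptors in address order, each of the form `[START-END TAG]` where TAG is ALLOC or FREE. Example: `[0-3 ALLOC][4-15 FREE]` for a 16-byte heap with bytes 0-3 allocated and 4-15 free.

Op 1: a = malloc(3) -> a = 0; heap: [0-2 ALLOC][3-29 FREE]
Op 2: free(a) -> (freed a); heap: [0-29 FREE]
Op 3: b = malloc(2) -> b = 0; heap: [0-1 ALLOC][2-29 FREE]
Op 4: b = realloc(b, 12) -> b = 0; heap: [0-11 ALLOC][12-29 FREE]
Op 5: b = realloc(b, 12) -> b = 0; heap: [0-11 ALLOC][12-29 FREE]
Op 6: free(b) -> (freed b); heap: [0-29 FREE]

Answer: [0-29 FREE]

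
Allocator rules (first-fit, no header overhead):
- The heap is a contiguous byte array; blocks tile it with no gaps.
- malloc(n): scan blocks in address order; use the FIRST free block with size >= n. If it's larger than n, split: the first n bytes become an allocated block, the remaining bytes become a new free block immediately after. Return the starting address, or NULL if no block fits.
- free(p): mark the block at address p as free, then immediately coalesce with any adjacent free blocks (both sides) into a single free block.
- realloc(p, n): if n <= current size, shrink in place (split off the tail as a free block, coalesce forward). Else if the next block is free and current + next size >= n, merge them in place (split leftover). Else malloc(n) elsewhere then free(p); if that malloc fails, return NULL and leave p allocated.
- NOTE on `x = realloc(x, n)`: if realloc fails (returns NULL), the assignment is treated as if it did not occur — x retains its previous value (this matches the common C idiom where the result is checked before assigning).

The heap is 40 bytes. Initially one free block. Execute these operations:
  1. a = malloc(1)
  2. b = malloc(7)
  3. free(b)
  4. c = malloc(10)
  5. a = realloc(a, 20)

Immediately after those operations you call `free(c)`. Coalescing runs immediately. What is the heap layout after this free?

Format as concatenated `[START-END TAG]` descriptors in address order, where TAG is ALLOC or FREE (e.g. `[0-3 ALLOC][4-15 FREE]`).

Op 1: a = malloc(1) -> a = 0; heap: [0-0 ALLOC][1-39 FREE]
Op 2: b = malloc(7) -> b = 1; heap: [0-0 ALLOC][1-7 ALLOC][8-39 FREE]
Op 3: free(b) -> (freed b); heap: [0-0 ALLOC][1-39 FREE]
Op 4: c = malloc(10) -> c = 1; heap: [0-0 ALLOC][1-10 ALLOC][11-39 FREE]
Op 5: a = realloc(a, 20) -> a = 11; heap: [0-0 FREE][1-10 ALLOC][11-30 ALLOC][31-39 FREE]
free(c): c = 1 -> block [1-10 ALLOC]; mark free, coalesce with adjacent free neighbors -> [0-10 FREE][11-30 ALLOC][31-39 FREE]

Answer: [0-10 FREE][11-30 ALLOC][31-39 FREE]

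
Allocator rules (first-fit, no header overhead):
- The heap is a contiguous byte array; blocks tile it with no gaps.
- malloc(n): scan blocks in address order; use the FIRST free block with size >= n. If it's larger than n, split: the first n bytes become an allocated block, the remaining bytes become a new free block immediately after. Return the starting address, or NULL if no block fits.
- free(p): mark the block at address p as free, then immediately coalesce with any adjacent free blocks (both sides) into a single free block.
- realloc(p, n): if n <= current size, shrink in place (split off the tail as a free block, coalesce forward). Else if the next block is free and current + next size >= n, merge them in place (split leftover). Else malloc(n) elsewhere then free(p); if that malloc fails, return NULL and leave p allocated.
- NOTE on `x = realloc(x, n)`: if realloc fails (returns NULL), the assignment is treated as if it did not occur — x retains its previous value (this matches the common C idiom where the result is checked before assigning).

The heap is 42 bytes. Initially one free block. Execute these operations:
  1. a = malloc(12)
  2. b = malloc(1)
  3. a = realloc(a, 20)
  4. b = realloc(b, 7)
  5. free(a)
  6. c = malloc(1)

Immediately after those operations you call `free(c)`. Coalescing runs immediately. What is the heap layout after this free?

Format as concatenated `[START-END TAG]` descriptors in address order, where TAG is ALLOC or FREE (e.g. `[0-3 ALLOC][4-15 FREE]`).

Op 1: a = malloc(12) -> a = 0; heap: [0-11 ALLOC][12-41 FREE]
Op 2: b = malloc(1) -> b = 12; heap: [0-11 ALLOC][12-12 ALLOC][13-41 FREE]
Op 3: a = realloc(a, 20) -> a = 13; heap: [0-11 FREE][12-12 ALLOC][13-32 ALLOC][33-41 FREE]
Op 4: b = realloc(b, 7) -> b = 0; heap: [0-6 ALLOC][7-12 FREE][13-32 ALLOC][33-41 FREE]
Op 5: free(a) -> (freed a); heap: [0-6 ALLOC][7-41 FREE]
Op 6: c = malloc(1) -> c = 7; heap: [0-6 ALLOC][7-7 ALLOC][8-41 FREE]
free(c): c = 7 -> block [7-7 ALLOC]; mark free, coalesce with adjacent free neighbors -> [0-6 ALLOC][7-41 FREE]

Answer: [0-6 ALLOC][7-41 FREE]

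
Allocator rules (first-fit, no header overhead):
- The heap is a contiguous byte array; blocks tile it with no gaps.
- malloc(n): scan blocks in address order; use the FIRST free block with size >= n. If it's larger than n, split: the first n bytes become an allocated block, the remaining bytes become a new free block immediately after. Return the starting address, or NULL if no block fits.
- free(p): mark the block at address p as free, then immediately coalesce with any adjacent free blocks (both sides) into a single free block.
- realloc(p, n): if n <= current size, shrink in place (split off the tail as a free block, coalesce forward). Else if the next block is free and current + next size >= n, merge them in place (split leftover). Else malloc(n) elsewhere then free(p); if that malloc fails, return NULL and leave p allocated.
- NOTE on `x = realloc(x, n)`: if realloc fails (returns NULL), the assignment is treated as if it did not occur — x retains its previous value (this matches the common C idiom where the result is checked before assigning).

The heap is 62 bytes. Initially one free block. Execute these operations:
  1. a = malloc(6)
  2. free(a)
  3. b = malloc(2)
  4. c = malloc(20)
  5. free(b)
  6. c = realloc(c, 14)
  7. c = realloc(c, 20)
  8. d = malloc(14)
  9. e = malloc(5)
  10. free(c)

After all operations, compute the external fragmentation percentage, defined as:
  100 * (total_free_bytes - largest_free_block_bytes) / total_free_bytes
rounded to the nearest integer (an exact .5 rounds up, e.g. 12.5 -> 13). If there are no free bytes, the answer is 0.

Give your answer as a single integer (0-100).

Op 1: a = malloc(6) -> a = 0; heap: [0-5 ALLOC][6-61 FREE]
Op 2: free(a) -> (freed a); heap: [0-61 FREE]
Op 3: b = malloc(2) -> b = 0; heap: [0-1 ALLOC][2-61 FREE]
Op 4: c = malloc(20) -> c = 2; heap: [0-1 ALLOC][2-21 ALLOC][22-61 FREE]
Op 5: free(b) -> (freed b); heap: [0-1 FREE][2-21 ALLOC][22-61 FREE]
Op 6: c = realloc(c, 14) -> c = 2; heap: [0-1 FREE][2-15 ALLOC][16-61 FREE]
Op 7: c = realloc(c, 20) -> c = 2; heap: [0-1 FREE][2-21 ALLOC][22-61 FREE]
Op 8: d = malloc(14) -> d = 22; heap: [0-1 FREE][2-21 ALLOC][22-35 ALLOC][36-61 FREE]
Op 9: e = malloc(5) -> e = 36; heap: [0-1 FREE][2-21 ALLOC][22-35 ALLOC][36-40 ALLOC][41-61 FREE]
Op 10: free(c) -> (freed c); heap: [0-21 FREE][22-35 ALLOC][36-40 ALLOC][41-61 FREE]
Free blocks: [22 21] total_free=43 largest=22 -> 100*(43-22)/43 = 2100/43 ≈ 48.837 -> rounds to 49

Answer: 49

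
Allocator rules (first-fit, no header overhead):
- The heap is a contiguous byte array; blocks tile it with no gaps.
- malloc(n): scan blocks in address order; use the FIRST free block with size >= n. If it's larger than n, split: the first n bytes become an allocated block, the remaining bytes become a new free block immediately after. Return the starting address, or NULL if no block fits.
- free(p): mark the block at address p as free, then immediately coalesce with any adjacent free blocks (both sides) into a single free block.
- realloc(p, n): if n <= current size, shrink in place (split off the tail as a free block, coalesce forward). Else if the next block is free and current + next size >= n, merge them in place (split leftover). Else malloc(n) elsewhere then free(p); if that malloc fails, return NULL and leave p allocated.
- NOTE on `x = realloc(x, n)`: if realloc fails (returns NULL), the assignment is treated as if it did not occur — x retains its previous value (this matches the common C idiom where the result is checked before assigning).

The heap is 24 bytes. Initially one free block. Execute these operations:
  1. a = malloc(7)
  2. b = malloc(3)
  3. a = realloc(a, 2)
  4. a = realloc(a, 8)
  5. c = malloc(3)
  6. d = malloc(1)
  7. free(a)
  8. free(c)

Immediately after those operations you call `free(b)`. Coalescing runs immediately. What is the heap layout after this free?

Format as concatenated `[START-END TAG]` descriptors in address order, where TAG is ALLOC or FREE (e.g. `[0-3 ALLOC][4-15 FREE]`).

Answer: [0-2 FREE][3-3 ALLOC][4-23 FREE]

Derivation:
Op 1: a = malloc(7) -> a = 0; heap: [0-6 ALLOC][7-23 FREE]
Op 2: b = malloc(3) -> b = 7; heap: [0-6 ALLOC][7-9 ALLOC][10-23 FREE]
Op 3: a = realloc(a, 2) -> a = 0; heap: [0-1 ALLOC][2-6 FREE][7-9 ALLOC][10-23 FREE]
Op 4: a = realloc(a, 8) -> a = 10; heap: [0-6 FREE][7-9 ALLOC][10-17 ALLOC][18-23 FREE]
Op 5: c = malloc(3) -> c = 0; heap: [0-2 ALLOC][3-6 FREE][7-9 ALLOC][10-17 ALLOC][18-23 FREE]
Op 6: d = malloc(1) -> d = 3; heap: [0-2 ALLOC][3-3 ALLOC][4-6 FREE][7-9 ALLOC][10-17 ALLOC][18-23 FREE]
Op 7: free(a) -> (freed a); heap: [0-2 ALLOC][3-3 ALLOC][4-6 FREE][7-9 ALLOC][10-23 FREE]
Op 8: free(c) -> (freed c); heap: [0-2 FREE][3-3 ALLOC][4-6 FREE][7-9 ALLOC][10-23 FREE]
free(b): b = 7 -> block [7-9 ALLOC]; mark free, coalesce with adjacent free neighbors -> [0-2 FREE][3-3 ALLOC][4-23 FREE]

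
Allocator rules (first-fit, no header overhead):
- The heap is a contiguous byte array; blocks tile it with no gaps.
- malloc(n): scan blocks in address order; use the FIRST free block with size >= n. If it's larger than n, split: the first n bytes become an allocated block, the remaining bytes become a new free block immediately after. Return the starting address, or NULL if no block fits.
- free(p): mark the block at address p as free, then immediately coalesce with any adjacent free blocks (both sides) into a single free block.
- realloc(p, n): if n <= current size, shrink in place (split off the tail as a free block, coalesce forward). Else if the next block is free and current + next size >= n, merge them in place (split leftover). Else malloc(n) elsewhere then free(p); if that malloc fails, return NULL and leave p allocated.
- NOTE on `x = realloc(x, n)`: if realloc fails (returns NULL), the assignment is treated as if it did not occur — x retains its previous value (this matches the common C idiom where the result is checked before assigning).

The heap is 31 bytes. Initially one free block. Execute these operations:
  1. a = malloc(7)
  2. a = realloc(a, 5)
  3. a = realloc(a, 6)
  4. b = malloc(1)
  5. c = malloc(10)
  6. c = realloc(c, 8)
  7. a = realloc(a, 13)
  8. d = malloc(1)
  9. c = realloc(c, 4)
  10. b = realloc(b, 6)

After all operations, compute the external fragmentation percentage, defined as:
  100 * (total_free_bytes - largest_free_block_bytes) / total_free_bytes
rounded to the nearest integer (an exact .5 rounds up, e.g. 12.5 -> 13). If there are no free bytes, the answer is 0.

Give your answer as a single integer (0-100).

Op 1: a = malloc(7) -> a = 0; heap: [0-6 ALLOC][7-30 FREE]
Op 2: a = realloc(a, 5) -> a = 0; heap: [0-4 ALLOC][5-30 FREE]
Op 3: a = realloc(a, 6) -> a = 0; heap: [0-5 ALLOC][6-30 FREE]
Op 4: b = malloc(1) -> b = 6; heap: [0-5 ALLOC][6-6 ALLOC][7-30 FREE]
Op 5: c = malloc(10) -> c = 7; heap: [0-5 ALLOC][6-6 ALLOC][7-16 ALLOC][17-30 FREE]
Op 6: c = realloc(c, 8) -> c = 7; heap: [0-5 ALLOC][6-6 ALLOC][7-14 ALLOC][15-30 FREE]
Op 7: a = realloc(a, 13) -> a = 15; heap: [0-5 FREE][6-6 ALLOC][7-14 ALLOC][15-27 ALLOC][28-30 FREE]
Op 8: d = malloc(1) -> d = 0; heap: [0-0 ALLOC][1-5 FREE][6-6 ALLOC][7-14 ALLOC][15-27 ALLOC][28-30 FREE]
Op 9: c = realloc(c, 4) -> c = 7; heap: [0-0 ALLOC][1-5 FREE][6-6 ALLOC][7-10 ALLOC][11-14 FREE][15-27 ALLOC][28-30 FREE]
Op 10: b = realloc(b, 6) -> NULL (b unchanged); heap: [0-0 ALLOC][1-5 FREE][6-6 ALLOC][7-10 ALLOC][11-14 FREE][15-27 ALLOC][28-30 FREE]
Free blocks: [5 4 3] total_free=12 largest=5 -> 100*(12-5)/12 = 700/12 ≈ 58.333 -> rounds to 58

Answer: 58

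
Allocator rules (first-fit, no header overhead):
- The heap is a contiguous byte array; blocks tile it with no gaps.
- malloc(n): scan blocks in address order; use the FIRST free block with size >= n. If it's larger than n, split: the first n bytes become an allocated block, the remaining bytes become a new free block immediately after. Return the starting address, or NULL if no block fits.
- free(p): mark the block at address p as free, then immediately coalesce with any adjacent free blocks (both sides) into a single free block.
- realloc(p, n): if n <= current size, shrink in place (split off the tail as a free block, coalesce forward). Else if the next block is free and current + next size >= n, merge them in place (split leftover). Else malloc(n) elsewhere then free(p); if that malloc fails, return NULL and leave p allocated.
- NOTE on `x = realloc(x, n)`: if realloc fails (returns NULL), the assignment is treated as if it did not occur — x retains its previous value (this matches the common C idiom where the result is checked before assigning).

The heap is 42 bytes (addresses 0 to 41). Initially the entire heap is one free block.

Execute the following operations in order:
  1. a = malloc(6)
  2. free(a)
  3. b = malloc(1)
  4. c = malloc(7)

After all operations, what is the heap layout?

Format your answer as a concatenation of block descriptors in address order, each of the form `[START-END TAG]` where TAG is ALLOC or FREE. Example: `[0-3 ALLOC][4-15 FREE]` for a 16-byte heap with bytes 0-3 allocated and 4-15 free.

Answer: [0-0 ALLOC][1-7 ALLOC][8-41 FREE]

Derivation:
Op 1: a = malloc(6) -> a = 0; heap: [0-5 ALLOC][6-41 FREE]
Op 2: free(a) -> (freed a); heap: [0-41 FREE]
Op 3: b = malloc(1) -> b = 0; heap: [0-0 ALLOC][1-41 FREE]
Op 4: c = malloc(7) -> c = 1; heap: [0-0 ALLOC][1-7 ALLOC][8-41 FREE]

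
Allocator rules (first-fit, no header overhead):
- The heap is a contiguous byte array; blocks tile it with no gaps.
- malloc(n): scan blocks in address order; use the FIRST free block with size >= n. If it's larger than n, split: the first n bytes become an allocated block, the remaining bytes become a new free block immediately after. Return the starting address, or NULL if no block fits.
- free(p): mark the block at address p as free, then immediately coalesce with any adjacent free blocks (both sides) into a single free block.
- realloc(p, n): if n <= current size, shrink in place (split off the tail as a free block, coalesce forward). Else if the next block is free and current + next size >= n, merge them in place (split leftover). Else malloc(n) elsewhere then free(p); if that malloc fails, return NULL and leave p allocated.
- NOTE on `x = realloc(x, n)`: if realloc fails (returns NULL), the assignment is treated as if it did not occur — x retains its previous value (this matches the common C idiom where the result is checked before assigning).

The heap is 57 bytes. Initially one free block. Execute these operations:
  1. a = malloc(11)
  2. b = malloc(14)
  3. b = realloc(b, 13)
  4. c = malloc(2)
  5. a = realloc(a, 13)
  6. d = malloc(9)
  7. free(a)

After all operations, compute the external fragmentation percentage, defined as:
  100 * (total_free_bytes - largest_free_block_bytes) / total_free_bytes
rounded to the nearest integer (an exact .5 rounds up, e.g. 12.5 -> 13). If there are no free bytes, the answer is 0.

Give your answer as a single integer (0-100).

Op 1: a = malloc(11) -> a = 0; heap: [0-10 ALLOC][11-56 FREE]
Op 2: b = malloc(14) -> b = 11; heap: [0-10 ALLOC][11-24 ALLOC][25-56 FREE]
Op 3: b = realloc(b, 13) -> b = 11; heap: [0-10 ALLOC][11-23 ALLOC][24-56 FREE]
Op 4: c = malloc(2) -> c = 24; heap: [0-10 ALLOC][11-23 ALLOC][24-25 ALLOC][26-56 FREE]
Op 5: a = realloc(a, 13) -> a = 26; heap: [0-10 FREE][11-23 ALLOC][24-25 ALLOC][26-38 ALLOC][39-56 FREE]
Op 6: d = malloc(9) -> d = 0; heap: [0-8 ALLOC][9-10 FREE][11-23 ALLOC][24-25 ALLOC][26-38 ALLOC][39-56 FREE]
Op 7: free(a) -> (freed a); heap: [0-8 ALLOC][9-10 FREE][11-23 ALLOC][24-25 ALLOC][26-56 FREE]
Free blocks: [2 31] total_free=33 largest=31 -> 100*(33-31)/33 = 200/33 ≈ 6.061 -> rounds to 6

Answer: 6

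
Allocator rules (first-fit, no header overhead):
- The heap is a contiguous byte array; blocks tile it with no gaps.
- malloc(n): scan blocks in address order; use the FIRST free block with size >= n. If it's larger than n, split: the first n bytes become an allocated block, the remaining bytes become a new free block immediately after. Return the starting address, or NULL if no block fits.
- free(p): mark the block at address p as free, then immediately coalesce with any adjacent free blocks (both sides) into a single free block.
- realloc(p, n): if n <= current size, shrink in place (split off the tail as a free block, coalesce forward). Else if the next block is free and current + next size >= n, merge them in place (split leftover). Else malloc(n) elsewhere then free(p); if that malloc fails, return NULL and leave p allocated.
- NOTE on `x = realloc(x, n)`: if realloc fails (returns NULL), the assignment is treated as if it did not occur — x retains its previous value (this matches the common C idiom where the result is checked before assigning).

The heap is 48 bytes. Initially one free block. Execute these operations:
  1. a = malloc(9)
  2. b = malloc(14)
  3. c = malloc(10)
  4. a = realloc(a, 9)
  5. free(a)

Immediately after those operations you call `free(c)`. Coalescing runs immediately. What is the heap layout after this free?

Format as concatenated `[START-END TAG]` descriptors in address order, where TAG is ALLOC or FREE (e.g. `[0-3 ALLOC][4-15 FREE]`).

Op 1: a = malloc(9) -> a = 0; heap: [0-8 ALLOC][9-47 FREE]
Op 2: b = malloc(14) -> b = 9; heap: [0-8 ALLOC][9-22 ALLOC][23-47 FREE]
Op 3: c = malloc(10) -> c = 23; heap: [0-8 ALLOC][9-22 ALLOC][23-32 ALLOC][33-47 FREE]
Op 4: a = realloc(a, 9) -> a = 0; heap: [0-8 ALLOC][9-22 ALLOC][23-32 ALLOC][33-47 FREE]
Op 5: free(a) -> (freed a); heap: [0-8 FREE][9-22 ALLOC][23-32 ALLOC][33-47 FREE]
free(c): c = 23 -> block [23-32 ALLOC]; mark free, coalesce with adjacent free neighbors -> [0-8 FREE][9-22 ALLOC][23-47 FREE]

Answer: [0-8 FREE][9-22 ALLOC][23-47 FREE]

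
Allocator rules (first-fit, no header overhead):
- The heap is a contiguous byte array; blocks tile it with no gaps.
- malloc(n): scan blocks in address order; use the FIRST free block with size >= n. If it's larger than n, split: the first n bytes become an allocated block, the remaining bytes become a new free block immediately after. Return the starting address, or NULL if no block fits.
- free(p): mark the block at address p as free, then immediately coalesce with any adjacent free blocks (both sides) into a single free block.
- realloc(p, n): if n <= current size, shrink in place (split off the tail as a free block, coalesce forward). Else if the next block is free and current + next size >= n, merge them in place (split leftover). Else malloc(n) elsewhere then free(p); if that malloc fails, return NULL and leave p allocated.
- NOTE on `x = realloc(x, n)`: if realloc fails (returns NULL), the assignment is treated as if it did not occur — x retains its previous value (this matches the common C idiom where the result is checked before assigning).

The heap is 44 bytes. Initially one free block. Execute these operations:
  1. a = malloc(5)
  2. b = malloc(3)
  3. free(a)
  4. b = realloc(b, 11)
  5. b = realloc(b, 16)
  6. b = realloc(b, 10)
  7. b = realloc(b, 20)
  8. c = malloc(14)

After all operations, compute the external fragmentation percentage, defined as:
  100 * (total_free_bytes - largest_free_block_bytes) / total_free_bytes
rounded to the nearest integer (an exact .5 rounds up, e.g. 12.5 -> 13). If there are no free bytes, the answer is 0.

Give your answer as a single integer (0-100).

Op 1: a = malloc(5) -> a = 0; heap: [0-4 ALLOC][5-43 FREE]
Op 2: b = malloc(3) -> b = 5; heap: [0-4 ALLOC][5-7 ALLOC][8-43 FREE]
Op 3: free(a) -> (freed a); heap: [0-4 FREE][5-7 ALLOC][8-43 FREE]
Op 4: b = realloc(b, 11) -> b = 5; heap: [0-4 FREE][5-15 ALLOC][16-43 FREE]
Op 5: b = realloc(b, 16) -> b = 5; heap: [0-4 FREE][5-20 ALLOC][21-43 FREE]
Op 6: b = realloc(b, 10) -> b = 5; heap: [0-4 FREE][5-14 ALLOC][15-43 FREE]
Op 7: b = realloc(b, 20) -> b = 5; heap: [0-4 FREE][5-24 ALLOC][25-43 FREE]
Op 8: c = malloc(14) -> c = 25; heap: [0-4 FREE][5-24 ALLOC][25-38 ALLOC][39-43 FREE]
Free blocks: [5 5] total_free=10 largest=5 -> 100*(10-5)/10 = 500/10 = 50

Answer: 50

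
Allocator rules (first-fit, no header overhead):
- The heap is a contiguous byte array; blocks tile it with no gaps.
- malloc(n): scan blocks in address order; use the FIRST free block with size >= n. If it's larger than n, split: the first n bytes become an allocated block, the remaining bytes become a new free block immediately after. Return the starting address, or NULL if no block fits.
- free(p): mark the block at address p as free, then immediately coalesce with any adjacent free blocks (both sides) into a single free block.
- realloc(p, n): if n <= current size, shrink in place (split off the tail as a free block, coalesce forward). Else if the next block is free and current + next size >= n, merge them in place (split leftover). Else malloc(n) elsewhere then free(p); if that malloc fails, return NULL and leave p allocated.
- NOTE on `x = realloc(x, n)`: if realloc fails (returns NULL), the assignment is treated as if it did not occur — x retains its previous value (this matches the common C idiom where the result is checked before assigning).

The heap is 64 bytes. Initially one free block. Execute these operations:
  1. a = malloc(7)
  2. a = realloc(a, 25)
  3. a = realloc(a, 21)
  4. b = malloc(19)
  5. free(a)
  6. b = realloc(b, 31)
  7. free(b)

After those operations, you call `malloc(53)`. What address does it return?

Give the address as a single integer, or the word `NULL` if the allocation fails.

Answer: 0

Derivation:
Op 1: a = malloc(7) -> a = 0; heap: [0-6 ALLOC][7-63 FREE]
Op 2: a = realloc(a, 25) -> a = 0; heap: [0-24 ALLOC][25-63 FREE]
Op 3: a = realloc(a, 21) -> a = 0; heap: [0-20 ALLOC][21-63 FREE]
Op 4: b = malloc(19) -> b = 21; heap: [0-20 ALLOC][21-39 ALLOC][40-63 FREE]
Op 5: free(a) -> (freed a); heap: [0-20 FREE][21-39 ALLOC][40-63 FREE]
Op 6: b = realloc(b, 31) -> b = 21; heap: [0-20 FREE][21-51 ALLOC][52-63 FREE]
Op 7: free(b) -> (freed b); heap: [0-63 FREE]
malloc(53): first-fit scan over [0-63 FREE] -> 0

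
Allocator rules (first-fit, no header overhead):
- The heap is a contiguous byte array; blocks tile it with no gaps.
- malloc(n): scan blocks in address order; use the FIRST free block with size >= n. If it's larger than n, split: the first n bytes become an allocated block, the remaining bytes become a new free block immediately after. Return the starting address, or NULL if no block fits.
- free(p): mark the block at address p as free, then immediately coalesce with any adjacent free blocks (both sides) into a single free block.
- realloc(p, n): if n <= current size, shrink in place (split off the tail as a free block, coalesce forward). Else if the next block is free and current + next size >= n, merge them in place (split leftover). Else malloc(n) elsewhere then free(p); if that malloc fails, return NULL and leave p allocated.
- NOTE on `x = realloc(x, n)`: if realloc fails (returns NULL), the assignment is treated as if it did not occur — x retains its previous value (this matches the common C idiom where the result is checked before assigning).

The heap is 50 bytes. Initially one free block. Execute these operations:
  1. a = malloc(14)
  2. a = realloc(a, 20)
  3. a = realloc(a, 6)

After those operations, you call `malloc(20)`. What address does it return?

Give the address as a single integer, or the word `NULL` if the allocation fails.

Op 1: a = malloc(14) -> a = 0; heap: [0-13 ALLOC][14-49 FREE]
Op 2: a = realloc(a, 20) -> a = 0; heap: [0-19 ALLOC][20-49 FREE]
Op 3: a = realloc(a, 6) -> a = 0; heap: [0-5 ALLOC][6-49 FREE]
malloc(20): first-fit scan over [0-5 ALLOC][6-49 FREE] -> 6

Answer: 6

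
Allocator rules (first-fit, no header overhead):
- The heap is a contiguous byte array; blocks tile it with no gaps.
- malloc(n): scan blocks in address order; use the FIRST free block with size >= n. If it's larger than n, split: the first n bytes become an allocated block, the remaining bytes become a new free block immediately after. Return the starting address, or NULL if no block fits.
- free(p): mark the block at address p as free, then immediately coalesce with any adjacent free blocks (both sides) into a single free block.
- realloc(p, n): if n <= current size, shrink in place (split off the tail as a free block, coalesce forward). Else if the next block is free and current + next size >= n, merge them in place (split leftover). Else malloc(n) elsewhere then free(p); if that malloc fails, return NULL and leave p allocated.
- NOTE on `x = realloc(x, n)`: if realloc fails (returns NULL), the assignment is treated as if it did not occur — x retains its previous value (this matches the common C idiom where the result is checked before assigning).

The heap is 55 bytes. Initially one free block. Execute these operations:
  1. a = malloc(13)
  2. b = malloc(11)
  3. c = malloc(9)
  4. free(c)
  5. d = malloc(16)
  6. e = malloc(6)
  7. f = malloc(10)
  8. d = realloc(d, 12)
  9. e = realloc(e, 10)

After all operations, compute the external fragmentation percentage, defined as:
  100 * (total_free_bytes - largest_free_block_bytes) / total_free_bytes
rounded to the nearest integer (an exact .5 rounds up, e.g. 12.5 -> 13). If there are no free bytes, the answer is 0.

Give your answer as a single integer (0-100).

Answer: 44

Derivation:
Op 1: a = malloc(13) -> a = 0; heap: [0-12 ALLOC][13-54 FREE]
Op 2: b = malloc(11) -> b = 13; heap: [0-12 ALLOC][13-23 ALLOC][24-54 FREE]
Op 3: c = malloc(9) -> c = 24; heap: [0-12 ALLOC][13-23 ALLOC][24-32 ALLOC][33-54 FREE]
Op 4: free(c) -> (freed c); heap: [0-12 ALLOC][13-23 ALLOC][24-54 FREE]
Op 5: d = malloc(16) -> d = 24; heap: [0-12 ALLOC][13-23 ALLOC][24-39 ALLOC][40-54 FREE]
Op 6: e = malloc(6) -> e = 40; heap: [0-12 ALLOC][13-23 ALLOC][24-39 ALLOC][40-45 ALLOC][46-54 FREE]
Op 7: f = malloc(10) -> f = NULL; heap: [0-12 ALLOC][13-23 ALLOC][24-39 ALLOC][40-45 ALLOC][46-54 FREE]
Op 8: d = realloc(d, 12) -> d = 24; heap: [0-12 ALLOC][13-23 ALLOC][24-35 ALLOC][36-39 FREE][40-45 ALLOC][46-54 FREE]
Op 9: e = realloc(e, 10) -> e = 40; heap: [0-12 ALLOC][13-23 ALLOC][24-35 ALLOC][36-39 FREE][40-49 ALLOC][50-54 FREE]
Free blocks: [4 5] total_free=9 largest=5 -> 100*(9-5)/9 = 400/9 ≈ 44.444 -> rounds to 44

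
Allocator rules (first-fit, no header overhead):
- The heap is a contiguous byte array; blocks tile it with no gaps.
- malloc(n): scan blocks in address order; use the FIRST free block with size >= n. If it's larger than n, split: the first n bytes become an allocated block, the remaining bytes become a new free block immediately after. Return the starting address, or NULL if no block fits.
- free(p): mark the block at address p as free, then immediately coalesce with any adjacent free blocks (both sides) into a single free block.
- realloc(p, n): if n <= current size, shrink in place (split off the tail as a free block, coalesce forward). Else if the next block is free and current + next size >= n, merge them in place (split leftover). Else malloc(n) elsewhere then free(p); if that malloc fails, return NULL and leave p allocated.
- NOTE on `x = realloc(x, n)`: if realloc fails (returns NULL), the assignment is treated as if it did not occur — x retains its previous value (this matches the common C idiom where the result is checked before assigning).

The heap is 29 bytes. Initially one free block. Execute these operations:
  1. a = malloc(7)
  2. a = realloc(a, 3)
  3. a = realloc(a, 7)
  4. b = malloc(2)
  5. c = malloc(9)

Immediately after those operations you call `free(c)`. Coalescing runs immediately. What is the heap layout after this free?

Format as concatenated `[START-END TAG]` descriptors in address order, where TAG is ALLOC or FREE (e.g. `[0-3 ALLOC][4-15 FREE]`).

Answer: [0-6 ALLOC][7-8 ALLOC][9-28 FREE]

Derivation:
Op 1: a = malloc(7) -> a = 0; heap: [0-6 ALLOC][7-28 FREE]
Op 2: a = realloc(a, 3) -> a = 0; heap: [0-2 ALLOC][3-28 FREE]
Op 3: a = realloc(a, 7) -> a = 0; heap: [0-6 ALLOC][7-28 FREE]
Op 4: b = malloc(2) -> b = 7; heap: [0-6 ALLOC][7-8 ALLOC][9-28 FREE]
Op 5: c = malloc(9) -> c = 9; heap: [0-6 ALLOC][7-8 ALLOC][9-17 ALLOC][18-28 FREE]
free(c): c = 9 -> block [9-17 ALLOC]; mark free, coalesce with adjacent free neighbors -> [0-6 ALLOC][7-8 ALLOC][9-28 FREE]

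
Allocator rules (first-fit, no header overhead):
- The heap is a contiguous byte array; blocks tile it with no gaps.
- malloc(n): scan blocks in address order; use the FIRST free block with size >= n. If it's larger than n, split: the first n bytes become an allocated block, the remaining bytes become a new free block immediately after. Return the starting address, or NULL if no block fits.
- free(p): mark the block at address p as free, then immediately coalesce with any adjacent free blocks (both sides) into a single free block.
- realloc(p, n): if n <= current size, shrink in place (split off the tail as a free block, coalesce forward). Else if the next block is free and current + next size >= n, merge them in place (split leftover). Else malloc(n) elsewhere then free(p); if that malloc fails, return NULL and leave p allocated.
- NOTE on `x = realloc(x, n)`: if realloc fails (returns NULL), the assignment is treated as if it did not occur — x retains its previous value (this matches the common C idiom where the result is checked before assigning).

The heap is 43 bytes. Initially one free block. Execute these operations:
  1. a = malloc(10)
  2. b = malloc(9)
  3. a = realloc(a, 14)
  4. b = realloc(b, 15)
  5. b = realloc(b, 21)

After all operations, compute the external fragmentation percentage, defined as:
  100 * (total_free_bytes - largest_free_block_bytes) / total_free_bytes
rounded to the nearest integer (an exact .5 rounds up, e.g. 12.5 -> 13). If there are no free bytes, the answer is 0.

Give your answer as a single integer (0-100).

Answer: 50

Derivation:
Op 1: a = malloc(10) -> a = 0; heap: [0-9 ALLOC][10-42 FREE]
Op 2: b = malloc(9) -> b = 10; heap: [0-9 ALLOC][10-18 ALLOC][19-42 FREE]
Op 3: a = realloc(a, 14) -> a = 19; heap: [0-9 FREE][10-18 ALLOC][19-32 ALLOC][33-42 FREE]
Op 4: b = realloc(b, 15) -> NULL (b unchanged); heap: [0-9 FREE][10-18 ALLOC][19-32 ALLOC][33-42 FREE]
Op 5: b = realloc(b, 21) -> NULL (b unchanged); heap: [0-9 FREE][10-18 ALLOC][19-32 ALLOC][33-42 FREE]
Free blocks: [10 10] total_free=20 largest=10 -> 100*(20-10)/20 = 1000/20 = 50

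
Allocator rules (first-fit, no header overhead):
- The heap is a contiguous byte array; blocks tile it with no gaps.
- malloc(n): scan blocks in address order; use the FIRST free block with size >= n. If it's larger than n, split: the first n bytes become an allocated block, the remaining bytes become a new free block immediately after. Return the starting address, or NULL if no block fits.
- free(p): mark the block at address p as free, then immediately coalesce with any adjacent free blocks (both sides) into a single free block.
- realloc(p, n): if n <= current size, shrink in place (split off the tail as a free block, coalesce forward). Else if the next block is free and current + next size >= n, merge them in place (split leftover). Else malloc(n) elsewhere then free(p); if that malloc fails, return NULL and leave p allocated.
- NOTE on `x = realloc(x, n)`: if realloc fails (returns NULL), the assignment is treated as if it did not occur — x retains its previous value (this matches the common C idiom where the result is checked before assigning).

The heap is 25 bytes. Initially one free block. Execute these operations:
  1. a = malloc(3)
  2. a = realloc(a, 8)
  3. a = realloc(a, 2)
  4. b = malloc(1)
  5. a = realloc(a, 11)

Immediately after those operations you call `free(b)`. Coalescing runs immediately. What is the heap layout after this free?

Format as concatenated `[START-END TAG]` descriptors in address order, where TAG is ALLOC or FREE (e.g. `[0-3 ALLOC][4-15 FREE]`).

Answer: [0-2 FREE][3-13 ALLOC][14-24 FREE]

Derivation:
Op 1: a = malloc(3) -> a = 0; heap: [0-2 ALLOC][3-24 FREE]
Op 2: a = realloc(a, 8) -> a = 0; heap: [0-7 ALLOC][8-24 FREE]
Op 3: a = realloc(a, 2) -> a = 0; heap: [0-1 ALLOC][2-24 FREE]
Op 4: b = malloc(1) -> b = 2; heap: [0-1 ALLOC][2-2 ALLOC][3-24 FREE]
Op 5: a = realloc(a, 11) -> a = 3; heap: [0-1 FREE][2-2 ALLOC][3-13 ALLOC][14-24 FREE]
free(b): b = 2 -> block [2-2 ALLOC]; mark free, coalesce with adjacent free neighbors -> [0-2 FREE][3-13 ALLOC][14-24 FREE]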